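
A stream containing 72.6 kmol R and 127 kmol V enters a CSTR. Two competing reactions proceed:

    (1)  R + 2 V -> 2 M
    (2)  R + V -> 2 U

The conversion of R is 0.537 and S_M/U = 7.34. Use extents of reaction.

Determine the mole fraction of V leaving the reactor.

Conversion of R: R consumed = 0.537 × 72.6 = 38.99 kmol = 1ξ₁ + 1ξ₂.
Selectivity: 2ξ₁ / (2ξ₂) = 7.34 → ξ₁ = 7.34 ξ₂.
Substitute: (1·7.34 + 1) ξ₂ = 38.99 → ξ₂ = 4.675 kmol, ξ₁ = 34.31 kmol.
Outlet amounts (n = n₀ + Σ ν·ξ):
  R: 72.6 − 1(34.31) − 1(4.675) = 33.61
  V: 127 − 2(34.31) − 1(4.675) = 53.7
  M: 0 + 2(34.31) = 68.62
  U: 0 + 2(4.675) = 9.349
Total out = 165.3 kmol; y_V = 53.7 / 165.3 = 0.3249.

0.325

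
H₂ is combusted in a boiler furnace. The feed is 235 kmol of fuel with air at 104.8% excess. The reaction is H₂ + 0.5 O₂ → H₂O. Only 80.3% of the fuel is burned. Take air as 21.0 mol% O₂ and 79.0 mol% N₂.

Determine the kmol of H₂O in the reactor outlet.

189 kmol

Stoichiometric O₂ = 0.5 × 235 = 117.5 kmol; O₂ fed = 117.5 × 2.048 = 240.6 kmol.
N₂ fed = 240.6 × 79/21 = 905.3 kmol.
Fuel reacted = 0.803 × 235 → ξ = 188.7 kmol.
Outlet (n = n₀ + ν ξ):
  H₂: 235 − 1(188.7) = 46.29
  O₂: 240.6 − 0.5(188.7) = 146.3
  N₂: 905.3 (inert)
  H₂O: 0 + 1(188.7) = 188.7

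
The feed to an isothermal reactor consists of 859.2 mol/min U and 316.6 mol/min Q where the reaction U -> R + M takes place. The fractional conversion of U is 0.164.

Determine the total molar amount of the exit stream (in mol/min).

1320 mol/min

U reacted = 0.164 × 859.2 = 140.9 mol/min; ν_U = −1, so ξ = 140.9/1 = 140.9 mol/min.
Outlet amounts (n = n₀ + ν ξ):
  U: 859.2 − 1(140.9) = 718.3
  R: 0 + 1(140.9) = 140.9
  M: 0 + 1(140.9) = 140.9
  Q: 316.6 (inert)
Total out = 718.3 + 140.9 + 140.9 + 316.6 = 1317 mol/min.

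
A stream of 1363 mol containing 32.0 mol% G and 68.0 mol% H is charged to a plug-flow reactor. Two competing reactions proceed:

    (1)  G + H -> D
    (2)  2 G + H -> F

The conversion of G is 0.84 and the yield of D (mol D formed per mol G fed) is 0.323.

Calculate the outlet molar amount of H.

673 mol

Yield of D: 1ξ₁ / 436.2 = 0.323 → ξ₁ = 140.9 mol.
Conversion of G: 1ξ₁ + 2ξ₂ = 0.84 × 436.2 = 366.4 → ξ₂ = 112.7 mol.
Outlet amounts (n = n₀ + Σ ν·ξ):
  G: 436.2 − 1(140.9) − 2(112.7) = 69.79
  H: 926.8 − 1(140.9) − 1(112.7) = 673.2
  D: 0 + 1(140.9) = 140.9
  F: 0 + 1(112.7) = 112.7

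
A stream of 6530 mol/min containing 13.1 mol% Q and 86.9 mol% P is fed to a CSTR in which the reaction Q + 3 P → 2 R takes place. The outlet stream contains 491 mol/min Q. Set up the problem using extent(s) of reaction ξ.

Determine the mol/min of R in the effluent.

For Q: n = n₀ − 1ξ → 491 = 855.4 − 1ξ, giving ξ = 364.4 mol/min.
Outlet amounts (n = n₀ + ν ξ):
  Q: 855.4 − 1(364.4) = 491
  P: 5675 − 3(364.4) = 4581
  R: 0 + 2(364.4) = 728.9

729 mol/min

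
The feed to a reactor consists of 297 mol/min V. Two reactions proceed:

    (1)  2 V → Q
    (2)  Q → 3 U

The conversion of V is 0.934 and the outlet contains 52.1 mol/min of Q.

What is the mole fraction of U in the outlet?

Conversion of V: V consumed = 2ξ₁ = 0.934 × 297 → ξ₁ = 138.7 mol/min.
Q balance: n_Q = 0 + 1ξ₁ − 1ξ₂ = 52.1 → ξ₂ = (1·138.7 − 52.1)/1 = 86.6 mol/min.
Outlet amounts (n = n₀ + Σ ν·ξ):
  V: 297 − 2(138.7) = 19.6
  Q: 0 + 1(138.7) − 1(86.6) = 52.1
  U: 0 + 3(86.6) = 259.8
Total out = 331.5 mol/min; y_U = 259.8 / 331.5 = 0.7837.

0.784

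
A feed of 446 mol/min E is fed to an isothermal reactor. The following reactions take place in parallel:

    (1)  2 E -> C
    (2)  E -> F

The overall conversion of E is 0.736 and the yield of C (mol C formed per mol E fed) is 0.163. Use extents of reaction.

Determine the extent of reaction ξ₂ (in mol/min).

ξ₂ = 183 mol/min

Yield of C: 1ξ₁ / 446 = 0.163 → ξ₁ = 72.7 mol/min.
Conversion of E: 2ξ₁ + 1ξ₂ = 0.736 × 446 = 328.3 → ξ₂ = 182.9 mol/min.
Outlet amounts (n = n₀ + Σ ν·ξ):
  E: 446 − 2(72.7) − 1(182.9) = 117.7
  C: 0 + 1(72.7) = 72.7
  F: 0 + 1(182.9) = 182.9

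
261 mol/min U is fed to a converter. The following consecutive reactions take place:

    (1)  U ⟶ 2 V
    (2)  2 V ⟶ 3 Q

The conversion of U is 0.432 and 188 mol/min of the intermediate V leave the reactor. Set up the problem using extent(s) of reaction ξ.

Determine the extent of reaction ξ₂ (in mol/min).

ξ₂ = 18.8 mol/min

Conversion of U: U consumed = 1ξ₁ = 0.432 × 261 → ξ₁ = 112.8 mol/min.
V balance: n_V = 0 + 2ξ₁ − 2ξ₂ = 188 → ξ₂ = (2·112.8 − 188)/2 = 18.75 mol/min.
Outlet amounts (n = n₀ + Σ ν·ξ):
  U: 261 − 1(112.8) = 148.2
  V: 0 + 2(112.8) − 2(18.75) = 188
  Q: 0 + 3(18.75) = 56.26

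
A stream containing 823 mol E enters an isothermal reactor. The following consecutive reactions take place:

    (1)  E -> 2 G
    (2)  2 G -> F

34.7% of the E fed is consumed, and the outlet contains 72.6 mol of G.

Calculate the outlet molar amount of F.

249 mol

Conversion of E: E consumed = 1ξ₁ = 0.347 × 823 → ξ₁ = 285.6 mol.
G balance: n_G = 0 + 2ξ₁ − 2ξ₂ = 72.6 → ξ₂ = (2·285.6 − 72.6)/2 = 249.3 mol.
Outlet amounts (n = n₀ + Σ ν·ξ):
  E: 823 − 1(285.6) = 537.4
  G: 0 + 2(285.6) − 2(249.3) = 72.6
  F: 0 + 1(249.3) = 249.3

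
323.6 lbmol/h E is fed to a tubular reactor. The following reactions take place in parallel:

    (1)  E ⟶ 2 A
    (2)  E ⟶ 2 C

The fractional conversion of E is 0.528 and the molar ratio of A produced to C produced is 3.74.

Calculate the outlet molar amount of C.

72.1 lbmol/h

Conversion of E: E consumed = 0.528 × 323.6 = 170.9 lbmol/h = 1ξ₁ + 1ξ₂.
Selectivity: 2ξ₁ / (2ξ₂) = 3.74 → ξ₁ = 3.74 ξ₂.
Substitute: (1·3.74 + 1) ξ₂ = 170.9 → ξ₂ = 36.05 lbmol/h, ξ₁ = 134.8 lbmol/h.
Outlet amounts (n = n₀ + Σ ν·ξ):
  E: 323.6 − 1(134.8) − 1(36.05) = 152.7
  A: 0 + 2(134.8) = 269.6
  C: 0 + 2(36.05) = 72.09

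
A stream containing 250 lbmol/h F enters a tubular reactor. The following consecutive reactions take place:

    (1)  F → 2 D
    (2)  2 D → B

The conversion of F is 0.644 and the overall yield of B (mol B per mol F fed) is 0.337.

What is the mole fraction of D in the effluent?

Conversion of F: F consumed = 1ξ₁ = 0.644 × 250 → ξ₁ = 161 lbmol/h.
Yield of B: 1ξ₂ / 250 = 0.337 → ξ₂ = 84.25 lbmol/h.
Outlet amounts (n = n₀ + Σ ν·ξ):
  F: 250 − 1(161) = 89
  D: 0 + 2(161) − 2(84.25) = 153.5
  B: 0 + 1(84.25) = 84.25
Total out = 326.8 lbmol/h; y_D = 153.5 / 326.8 = 0.4698.

0.47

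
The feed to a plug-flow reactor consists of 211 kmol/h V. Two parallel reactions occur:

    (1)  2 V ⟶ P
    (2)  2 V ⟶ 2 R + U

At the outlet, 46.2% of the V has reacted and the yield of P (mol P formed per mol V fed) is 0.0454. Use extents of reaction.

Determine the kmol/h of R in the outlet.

Yield of P: 1ξ₁ / 211 = 0.0454 → ξ₁ = 9.579 kmol/h.
Conversion of V: 2ξ₁ + 2ξ₂ = 0.462 × 211 = 97.48 → ξ₂ = 39.16 kmol/h.
Outlet amounts (n = n₀ + Σ ν·ξ):
  V: 211 − 2(9.579) − 2(39.16) = 113.5
  P: 0 + 1(9.579) = 9.579
  R: 0 + 2(39.16) = 78.32
  U: 0 + 1(39.16) = 39.16

78.3 kmol/h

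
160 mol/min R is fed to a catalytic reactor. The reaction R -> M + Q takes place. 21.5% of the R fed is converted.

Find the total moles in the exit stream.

R reacted = 0.215 × 160 = 34.4 mol/min; ν_R = −1, so ξ = 34.4/1 = 34.4 mol/min.
Outlet amounts (n = n₀ + ν ξ):
  R: 160 − 1(34.4) = 125.6
  M: 0 + 1(34.4) = 34.4
  Q: 0 + 1(34.4) = 34.4
Total out = 125.6 + 34.4 + 34.4 = 194.4 mol/min.

194 mol/min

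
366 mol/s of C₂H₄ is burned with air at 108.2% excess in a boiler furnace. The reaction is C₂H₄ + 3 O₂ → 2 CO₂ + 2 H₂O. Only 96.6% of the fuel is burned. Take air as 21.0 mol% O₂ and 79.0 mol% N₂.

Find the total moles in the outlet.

Stoichiometric O₂ = 3 × 366 = 1098 mol/s; O₂ fed = 1098 × 2.082 = 2286 mol/s.
N₂ fed = 2286 × 79/21 = 8600 mol/s.
Fuel reacted = 0.966 × 366 → ξ = 353.6 mol/s.
Outlet (n = n₀ + ν ξ):
  C₂H₄: 366 − 1(353.6) = 12.44
  O₂: 2286 − 3(353.6) = 1225
  N₂: 8600 (inert)
  CO₂: 0 + 2(353.6) = 707.1
  H₂O: 0 + 2(353.6) = 707.1
Total out = 12.44 + 1225 + 8600 + 707.1 + 707.1 = 11250 mol/s.

11300 mol/s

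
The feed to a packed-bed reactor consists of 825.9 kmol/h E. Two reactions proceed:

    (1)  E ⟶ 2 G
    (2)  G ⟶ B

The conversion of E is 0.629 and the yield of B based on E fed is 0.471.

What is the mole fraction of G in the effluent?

Conversion of E: E consumed = 1ξ₁ = 0.629 × 825.9 → ξ₁ = 519.5 kmol/h.
Yield of B: 1ξ₂ / 825.9 = 0.471 → ξ₂ = 389 kmol/h.
Outlet amounts (n = n₀ + Σ ν·ξ):
  E: 825.9 − 1(519.5) = 306.4
  G: 0 + 2(519.5) − 1(389) = 650
  B: 0 + 1(389) = 389
Total out = 1345 kmol/h; y_G = 650 / 1345 = 0.4831.

0.483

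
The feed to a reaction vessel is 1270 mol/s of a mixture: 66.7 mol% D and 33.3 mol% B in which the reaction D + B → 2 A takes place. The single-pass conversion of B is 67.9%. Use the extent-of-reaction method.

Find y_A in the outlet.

B reacted = 0.679 × 422.9 = 287.2 mol/s; ν_B = −1, so ξ = 287.2/1 = 287.2 mol/s.
Outlet amounts (n = n₀ + ν ξ):
  D: 847.1 − 1(287.2) = 559.9
  B: 422.9 − 1(287.2) = 135.8
  A: 0 + 2(287.2) = 574.3
Total out = 1270 mol/s; y_A = 574.3 / 1270 = 0.4522.

0.452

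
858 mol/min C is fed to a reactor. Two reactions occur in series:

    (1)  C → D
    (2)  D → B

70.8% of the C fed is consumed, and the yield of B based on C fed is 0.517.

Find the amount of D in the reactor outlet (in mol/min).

164 mol/min

Conversion of C: C consumed = 1ξ₁ = 0.708 × 858 → ξ₁ = 607.5 mol/min.
Yield of B: 1ξ₂ / 858 = 0.517 → ξ₂ = 443.6 mol/min.
Outlet amounts (n = n₀ + Σ ν·ξ):
  C: 858 − 1(607.5) = 250.5
  D: 0 + 1(607.5) − 1(443.6) = 163.9
  B: 0 + 1(443.6) = 443.6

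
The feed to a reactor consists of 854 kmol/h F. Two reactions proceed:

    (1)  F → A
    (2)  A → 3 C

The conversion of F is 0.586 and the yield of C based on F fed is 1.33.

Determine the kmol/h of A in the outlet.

122 kmol/h

Conversion of F: F consumed = 1ξ₁ = 0.586 × 854 → ξ₁ = 500.4 kmol/h.
Yield of C: 3ξ₂ / 854 = 1.33 → ξ₂ = 378.6 kmol/h.
Outlet amounts (n = n₀ + Σ ν·ξ):
  F: 854 − 1(500.4) = 353.6
  A: 0 + 1(500.4) − 1(378.6) = 121.8
  C: 0 + 3(378.6) = 1136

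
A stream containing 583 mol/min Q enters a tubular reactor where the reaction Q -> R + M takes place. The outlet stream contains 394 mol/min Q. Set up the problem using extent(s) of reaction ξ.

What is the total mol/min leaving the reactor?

For Q: n = n₀ − 1ξ → 394 = 583 − 1ξ, giving ξ = 189 mol/min.
Outlet amounts (n = n₀ + ν ξ):
  Q: 583 − 1(189) = 394
  R: 0 + 1(189) = 189
  M: 0 + 1(189) = 189
Total out = 394 + 189 + 189 = 772 mol/min.

772 mol/min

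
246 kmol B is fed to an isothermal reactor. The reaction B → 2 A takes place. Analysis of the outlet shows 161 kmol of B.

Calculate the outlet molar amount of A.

For B: n = n₀ − 1ξ → 161 = 246 − 1ξ, giving ξ = 85 kmol.
Outlet amounts (n = n₀ + ν ξ):
  B: 246 − 1(85) = 161
  A: 0 + 2(85) = 170

170 kmol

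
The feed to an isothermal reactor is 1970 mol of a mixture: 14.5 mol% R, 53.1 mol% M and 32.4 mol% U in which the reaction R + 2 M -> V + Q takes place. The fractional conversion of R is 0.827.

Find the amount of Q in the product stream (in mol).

R reacted = 0.827 × 285.6 = 236.2 mol; ν_R = −1, so ξ = 236.2/1 = 236.2 mol.
Outlet amounts (n = n₀ + ν ξ):
  R: 285.6 − 1(236.2) = 49.42
  M: 1046 − 2(236.2) = 573.6
  V: 0 + 1(236.2) = 236.2
  Q: 0 + 1(236.2) = 236.2
  U: 638.3 (inert)

236 mol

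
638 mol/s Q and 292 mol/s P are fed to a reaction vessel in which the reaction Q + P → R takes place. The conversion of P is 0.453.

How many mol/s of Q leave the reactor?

P reacted = 0.453 × 292 = 132.3 mol/s; ν_P = −1, so ξ = 132.3/1 = 132.3 mol/s.
Outlet amounts (n = n₀ + ν ξ):
  Q: 638 − 1(132.3) = 505.7
  P: 292 − 1(132.3) = 159.7
  R: 0 + 1(132.3) = 132.3

506 mol/s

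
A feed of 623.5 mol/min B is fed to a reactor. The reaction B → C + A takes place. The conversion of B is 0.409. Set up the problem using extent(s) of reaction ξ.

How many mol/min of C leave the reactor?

B reacted = 0.409 × 623.5 = 255 mol/min; ν_B = −1, so ξ = 255/1 = 255 mol/min.
Outlet amounts (n = n₀ + ν ξ):
  B: 623.5 − 1(255) = 368.5
  C: 0 + 1(255) = 255
  A: 0 + 1(255) = 255

255 mol/min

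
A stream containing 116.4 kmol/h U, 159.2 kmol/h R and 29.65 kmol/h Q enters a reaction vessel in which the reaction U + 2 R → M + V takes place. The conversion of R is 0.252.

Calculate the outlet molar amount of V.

R reacted = 0.252 × 159.2 = 40.12 kmol/h; ν_R = −2, so ξ = 40.12/2 = 20.06 kmol/h.
Outlet amounts (n = n₀ + ν ξ):
  U: 116.4 − 1(20.06) = 96.34
  R: 159.2 − 2(20.06) = 119.1
  M: 0 + 1(20.06) = 20.06
  V: 0 + 1(20.06) = 20.06
  Q: 29.65 (inert)

20.1 kmol/h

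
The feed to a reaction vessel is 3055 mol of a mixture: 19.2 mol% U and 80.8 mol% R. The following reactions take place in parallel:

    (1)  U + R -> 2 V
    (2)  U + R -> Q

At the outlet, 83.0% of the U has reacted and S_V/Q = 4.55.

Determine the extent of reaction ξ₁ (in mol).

ξ₁ = 338 mol

Conversion of U: U consumed = 0.83 × 586.6 = 486.8 mol = 1ξ₁ + 1ξ₂.
Selectivity: 2ξ₁ / (1ξ₂) = 4.55 → ξ₁ = 2.275 ξ₂.
Substitute: (1·2.275 + 1) ξ₂ = 486.8 → ξ₂ = 148.7 mol, ξ₁ = 338.2 mol.
Outlet amounts (n = n₀ + Σ ν·ξ):
  U: 586.6 − 1(338.2) − 1(148.7) = 99.72
  R: 2468 − 1(338.2) − 1(148.7) = 1982
  V: 0 + 2(338.2) = 676.4
  Q: 0 + 1(148.7) = 148.7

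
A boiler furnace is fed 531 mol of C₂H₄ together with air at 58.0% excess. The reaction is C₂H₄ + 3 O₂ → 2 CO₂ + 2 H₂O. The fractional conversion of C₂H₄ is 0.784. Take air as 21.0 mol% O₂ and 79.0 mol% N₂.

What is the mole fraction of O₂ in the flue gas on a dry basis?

0.109

Stoichiometric O₂ = 3 × 531 = 1593 mol; O₂ fed = 1593 × 1.580 = 2517 mol.
N₂ fed = 2517 × 79/21 = 9468 mol.
Fuel reacted = 0.784 × 531 → ξ = 416.3 mol.
Outlet (n = n₀ + ν ξ):
  C₂H₄: 531 − 1(416.3) = 114.7
  O₂: 2517 − 3(416.3) = 1268
  N₂: 9468 (inert)
  CO₂: 0 + 2(416.3) = 832.6
  H₂O: 0 + 2(416.3) = 832.6
Dry total = 11680 mol; y_O₂ (dry) = 1268 / 11680 = 0.1085.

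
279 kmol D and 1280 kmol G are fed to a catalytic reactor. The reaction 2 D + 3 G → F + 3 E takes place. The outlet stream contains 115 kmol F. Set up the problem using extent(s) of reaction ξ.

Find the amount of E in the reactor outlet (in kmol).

345 kmol

For F: n = n₀ + 1ξ → 115 = 0 + 1ξ, giving ξ = 115 kmol.
Outlet amounts (n = n₀ + ν ξ):
  D: 279 − 2(115) = 49
  G: 1280 − 3(115) = 935
  F: 0 + 1(115) = 115
  E: 0 + 3(115) = 345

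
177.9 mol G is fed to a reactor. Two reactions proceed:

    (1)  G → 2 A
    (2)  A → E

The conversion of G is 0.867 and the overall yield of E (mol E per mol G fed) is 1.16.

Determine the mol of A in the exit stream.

102 mol

Conversion of G: G consumed = 1ξ₁ = 0.867 × 177.9 → ξ₁ = 154.2 mol.
Yield of E: 1ξ₂ / 177.9 = 1.16 → ξ₂ = 206.4 mol.
Outlet amounts (n = n₀ + Σ ν·ξ):
  G: 177.9 − 1(154.2) = 23.66
  A: 0 + 2(154.2) − 1(206.4) = 102.1
  E: 0 + 1(206.4) = 206.4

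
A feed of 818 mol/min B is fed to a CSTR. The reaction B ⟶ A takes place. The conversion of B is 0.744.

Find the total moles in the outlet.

B reacted = 0.744 × 818 = 608.6 mol/min; ν_B = −1, so ξ = 608.6/1 = 608.6 mol/min.
Outlet amounts (n = n₀ + ν ξ):
  B: 818 − 1(608.6) = 209.4
  A: 0 + 1(608.6) = 608.6
Total out = 209.4 + 608.6 = 818 mol/min.

818 mol/min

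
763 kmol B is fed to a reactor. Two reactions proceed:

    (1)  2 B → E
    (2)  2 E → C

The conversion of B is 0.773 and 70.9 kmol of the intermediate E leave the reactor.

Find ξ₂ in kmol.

ξ₂ = 112 kmol

Conversion of B: B consumed = 2ξ₁ = 0.773 × 763 → ξ₁ = 294.9 kmol.
E balance: n_E = 0 + 1ξ₁ − 2ξ₂ = 70.9 → ξ₂ = (1·294.9 − 70.9)/2 = 112 kmol.
Outlet amounts (n = n₀ + Σ ν·ξ):
  B: 763 − 2(294.9) = 173.2
  E: 0 + 1(294.9) − 2(112) = 70.9
  C: 0 + 1(112) = 112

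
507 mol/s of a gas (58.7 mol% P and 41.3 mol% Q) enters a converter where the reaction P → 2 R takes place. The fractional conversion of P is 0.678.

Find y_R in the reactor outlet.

P reacted = 0.678 × 297.6 = 201.8 mol/s; ν_P = −1, so ξ = 201.8/1 = 201.8 mol/s.
Outlet amounts (n = n₀ + ν ξ):
  P: 297.6 − 1(201.8) = 95.83
  R: 0 + 2(201.8) = 403.6
  Q: 209.4 (inert)
Total out = 708.8 mol/s; y_R = 403.6 / 708.8 = 0.5694.

0.569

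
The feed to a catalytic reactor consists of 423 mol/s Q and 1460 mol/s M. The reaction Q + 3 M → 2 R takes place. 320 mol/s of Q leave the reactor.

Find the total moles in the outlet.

1680 mol/s

For Q: n = n₀ − 1ξ → 320 = 423 − 1ξ, giving ξ = 103 mol/s.
Outlet amounts (n = n₀ + ν ξ):
  Q: 423 − 1(103) = 320
  M: 1460 − 3(103) = 1151
  R: 0 + 2(103) = 206
Total out = 320 + 1151 + 206 = 1677 mol/s.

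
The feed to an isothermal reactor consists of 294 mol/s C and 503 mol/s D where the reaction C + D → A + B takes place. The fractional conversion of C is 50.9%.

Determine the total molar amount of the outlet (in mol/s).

797 mol/s

C reacted = 0.509 × 294 = 149.6 mol/s; ν_C = −1, so ξ = 149.6/1 = 149.6 mol/s.
Outlet amounts (n = n₀ + ν ξ):
  C: 294 − 1(149.6) = 144.4
  D: 503 − 1(149.6) = 353.4
  A: 0 + 1(149.6) = 149.6
  B: 0 + 1(149.6) = 149.6
Total out = 144.4 + 353.4 + 149.6 + 149.6 = 797 mol/s.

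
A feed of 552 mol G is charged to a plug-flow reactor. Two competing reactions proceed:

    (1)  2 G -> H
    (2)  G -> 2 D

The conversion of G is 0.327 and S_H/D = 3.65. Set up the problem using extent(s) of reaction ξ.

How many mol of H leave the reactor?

Conversion of G: G consumed = 0.327 × 552 = 180.5 mol = 2ξ₁ + 1ξ₂.
Selectivity: 1ξ₁ / (2ξ₂) = 3.65 → ξ₁ = 7.3 ξ₂.
Substitute: (2·7.3 + 1) ξ₂ = 180.5 → ξ₂ = 11.57 mol, ξ₁ = 84.47 mol.
Outlet amounts (n = n₀ + Σ ν·ξ):
  G: 552 − 2(84.47) − 1(11.57) = 371.5
  H: 0 + 1(84.47) = 84.47
  D: 0 + 2(11.57) = 23.14

84.5 mol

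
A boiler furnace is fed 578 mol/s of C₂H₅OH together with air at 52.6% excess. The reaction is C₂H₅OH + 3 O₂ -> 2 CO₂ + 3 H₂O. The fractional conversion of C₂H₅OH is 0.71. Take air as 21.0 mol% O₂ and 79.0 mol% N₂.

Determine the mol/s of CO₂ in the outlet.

Stoichiometric O₂ = 3 × 578 = 1734 mol/s; O₂ fed = 1734 × 1.526 = 2646 mol/s.
N₂ fed = 2646 × 79/21 = 9954 mol/s.
Fuel reacted = 0.71 × 578 → ξ = 410.4 mol/s.
Outlet (n = n₀ + ν ξ):
  C₂H₅OH: 578 − 1(410.4) = 167.6
  O₂: 2646 − 3(410.4) = 1415
  N₂: 9954 (inert)
  CO₂: 0 + 2(410.4) = 820.8
  H₂O: 0 + 3(410.4) = 1231

821 mol/s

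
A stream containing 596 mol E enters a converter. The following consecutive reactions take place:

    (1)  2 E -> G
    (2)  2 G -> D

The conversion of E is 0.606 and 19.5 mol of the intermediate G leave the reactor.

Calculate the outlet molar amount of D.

80.5 mol

Conversion of E: E consumed = 2ξ₁ = 0.606 × 596 → ξ₁ = 180.6 mol.
G balance: n_G = 0 + 1ξ₁ − 2ξ₂ = 19.5 → ξ₂ = (1·180.6 − 19.5)/2 = 80.54 mol.
Outlet amounts (n = n₀ + Σ ν·ξ):
  E: 596 − 2(180.6) = 234.8
  G: 0 + 1(180.6) − 2(80.54) = 19.5
  D: 0 + 1(80.54) = 80.54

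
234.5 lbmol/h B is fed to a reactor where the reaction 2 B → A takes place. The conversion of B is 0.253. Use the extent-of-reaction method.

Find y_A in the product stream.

B reacted = 0.253 × 234.5 = 59.33 lbmol/h; ν_B = −2, so ξ = 59.33/2 = 29.66 lbmol/h.
Outlet amounts (n = n₀ + ν ξ):
  B: 234.5 − 2(29.66) = 175.2
  A: 0 + 1(29.66) = 29.66
Total out = 204.8 lbmol/h; y_A = 29.66 / 204.8 = 0.1448.

0.145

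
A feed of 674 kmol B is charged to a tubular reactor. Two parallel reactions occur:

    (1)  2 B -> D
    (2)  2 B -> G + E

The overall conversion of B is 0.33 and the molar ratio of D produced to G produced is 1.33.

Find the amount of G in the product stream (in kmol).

47.7 kmol

Conversion of B: B consumed = 0.33 × 674 = 222.4 kmol = 2ξ₁ + 2ξ₂.
Selectivity: 1ξ₁ / (1ξ₂) = 1.33 → ξ₁ = 1.33 ξ₂.
Substitute: (2·1.33 + 2) ξ₂ = 222.4 → ξ₂ = 47.73 kmol, ξ₁ = 63.48 kmol.
Outlet amounts (n = n₀ + Σ ν·ξ):
  B: 674 − 2(63.48) − 2(47.73) = 451.6
  D: 0 + 1(63.48) = 63.48
  G: 0 + 1(47.73) = 47.73
  E: 0 + 1(47.73) = 47.73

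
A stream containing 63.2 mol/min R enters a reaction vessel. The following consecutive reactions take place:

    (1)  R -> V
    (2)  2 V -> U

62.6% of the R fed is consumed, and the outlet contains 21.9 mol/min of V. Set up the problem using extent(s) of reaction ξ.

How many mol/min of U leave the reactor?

Conversion of R: R consumed = 1ξ₁ = 0.626 × 63.2 → ξ₁ = 39.56 mol/min.
V balance: n_V = 0 + 1ξ₁ − 2ξ₂ = 21.9 → ξ₂ = (1·39.56 − 21.9)/2 = 8.832 mol/min.
Outlet amounts (n = n₀ + Σ ν·ξ):
  R: 63.2 − 1(39.56) = 23.64
  V: 0 + 1(39.56) − 2(8.832) = 21.9
  U: 0 + 1(8.832) = 8.832

8.83 mol/min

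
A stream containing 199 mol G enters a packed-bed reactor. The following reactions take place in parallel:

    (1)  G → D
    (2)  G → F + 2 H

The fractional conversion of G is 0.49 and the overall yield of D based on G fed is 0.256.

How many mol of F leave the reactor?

46.6 mol

Yield of D: 1ξ₁ / 199 = 0.256 → ξ₁ = 50.94 mol.
Conversion of G: 1ξ₁ + 1ξ₂ = 0.49 × 199 = 97.51 → ξ₂ = 46.57 mol.
Outlet amounts (n = n₀ + Σ ν·ξ):
  G: 199 − 1(50.94) − 1(46.57) = 101.5
  D: 0 + 1(50.94) = 50.94
  F: 0 + 1(46.57) = 46.57
  H: 0 + 2(46.57) = 93.13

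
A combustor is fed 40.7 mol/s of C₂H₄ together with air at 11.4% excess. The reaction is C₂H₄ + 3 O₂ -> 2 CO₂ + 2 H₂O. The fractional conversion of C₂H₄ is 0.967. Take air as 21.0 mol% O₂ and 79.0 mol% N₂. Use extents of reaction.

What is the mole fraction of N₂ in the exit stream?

0.743

Stoichiometric O₂ = 3 × 40.7 = 122.1 mol/s; O₂ fed = 122.1 × 1.114 = 136 mol/s.
N₂ fed = 136 × 79/21 = 511.7 mol/s.
Fuel reacted = 0.967 × 40.7 → ξ = 39.36 mol/s.
Outlet (n = n₀ + ν ξ):
  C₂H₄: 40.7 − 1(39.36) = 1.343
  O₂: 136 − 3(39.36) = 17.95
  N₂: 511.7 (inert)
  CO₂: 0 + 2(39.36) = 78.71
  H₂O: 0 + 2(39.36) = 78.71
Total out = 688.4 mol/s; y_N₂ = 511.7 / 688.4 = 0.7433.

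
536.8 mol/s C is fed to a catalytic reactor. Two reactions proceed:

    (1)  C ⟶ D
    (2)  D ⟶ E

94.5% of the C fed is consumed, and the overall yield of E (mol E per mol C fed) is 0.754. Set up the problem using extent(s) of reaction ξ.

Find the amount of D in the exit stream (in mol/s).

Conversion of C: C consumed = 1ξ₁ = 0.945 × 536.8 → ξ₁ = 507.3 mol/s.
Yield of E: 1ξ₂ / 536.8 = 0.754 → ξ₂ = 404.7 mol/s.
Outlet amounts (n = n₀ + Σ ν·ξ):
  C: 536.8 − 1(507.3) = 29.52
  D: 0 + 1(507.3) − 1(404.7) = 102.5
  E: 0 + 1(404.7) = 404.7

103 mol/s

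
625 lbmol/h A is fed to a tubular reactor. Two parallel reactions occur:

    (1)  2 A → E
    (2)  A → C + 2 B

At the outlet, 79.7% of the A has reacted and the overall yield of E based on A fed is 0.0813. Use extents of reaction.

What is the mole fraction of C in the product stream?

0.29

Yield of E: 1ξ₁ / 625 = 0.0813 → ξ₁ = 50.81 lbmol/h.
Conversion of A: 2ξ₁ + 1ξ₂ = 0.797 × 625 = 498.1 → ξ₂ = 396.5 lbmol/h.
Outlet amounts (n = n₀ + Σ ν·ξ):
  A: 625 − 2(50.81) − 1(396.5) = 126.9
  E: 0 + 1(50.81) = 50.81
  C: 0 + 1(396.5) = 396.5
  B: 0 + 2(396.5) = 793
Total out = 1367 lbmol/h; y_C = 396.5 / 1367 = 0.29.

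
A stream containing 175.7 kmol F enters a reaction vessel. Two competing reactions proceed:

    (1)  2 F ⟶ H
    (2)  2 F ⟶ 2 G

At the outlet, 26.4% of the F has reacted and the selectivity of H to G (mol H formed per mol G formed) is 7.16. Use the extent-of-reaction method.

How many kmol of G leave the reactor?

3.03 kmol

Conversion of F: F consumed = 0.264 × 175.7 = 46.38 kmol = 2ξ₁ + 2ξ₂.
Selectivity: 1ξ₁ / (2ξ₂) = 7.16 → ξ₁ = 14.32 ξ₂.
Substitute: (2·14.32 + 2) ξ₂ = 46.38 → ξ₂ = 1.514 kmol, ξ₁ = 21.68 kmol.
Outlet amounts (n = n₀ + Σ ν·ξ):
  F: 175.7 − 2(21.68) − 2(1.514) = 129.3
  H: 0 + 1(21.68) = 21.68
  G: 0 + 2(1.514) = 3.028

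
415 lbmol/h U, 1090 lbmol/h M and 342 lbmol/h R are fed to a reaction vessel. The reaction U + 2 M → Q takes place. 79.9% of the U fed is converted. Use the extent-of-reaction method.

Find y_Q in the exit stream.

0.28

U reacted = 0.799 × 415 = 331.6 lbmol/h; ν_U = −1, so ξ = 331.6/1 = 331.6 lbmol/h.
Outlet amounts (n = n₀ + ν ξ):
  U: 415 − 1(331.6) = 83.41
  M: 1090 − 2(331.6) = 426.8
  Q: 0 + 1(331.6) = 331.6
  R: 342 (inert)
Total out = 1184 lbmol/h; y_Q = 331.6 / 1184 = 0.2801.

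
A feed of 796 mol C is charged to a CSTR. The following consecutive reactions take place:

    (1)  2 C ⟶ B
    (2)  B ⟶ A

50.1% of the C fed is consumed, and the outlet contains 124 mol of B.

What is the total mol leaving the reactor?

597 mol

Conversion of C: C consumed = 2ξ₁ = 0.501 × 796 → ξ₁ = 199.4 mol.
B balance: n_B = 0 + 1ξ₁ − 1ξ₂ = 124 → ξ₂ = (1·199.4 − 124)/1 = 75.4 mol.
Outlet amounts (n = n₀ + Σ ν·ξ):
  C: 796 − 2(199.4) = 397.2
  B: 0 + 1(199.4) − 1(75.4) = 124
  A: 0 + 1(75.4) = 75.4
Total out = 397.2 + 124 + 75.4 = 596.6 mol.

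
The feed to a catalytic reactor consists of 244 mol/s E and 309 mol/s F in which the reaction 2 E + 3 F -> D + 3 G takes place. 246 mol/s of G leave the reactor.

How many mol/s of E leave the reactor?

80 mol/s

For G: n = n₀ + 3ξ → 246 = 0 + 3ξ, giving ξ = 82 mol/s.
Outlet amounts (n = n₀ + ν ξ):
  E: 244 − 2(82) = 80
  F: 309 − 3(82) = 63
  D: 0 + 1(82) = 82
  G: 0 + 3(82) = 246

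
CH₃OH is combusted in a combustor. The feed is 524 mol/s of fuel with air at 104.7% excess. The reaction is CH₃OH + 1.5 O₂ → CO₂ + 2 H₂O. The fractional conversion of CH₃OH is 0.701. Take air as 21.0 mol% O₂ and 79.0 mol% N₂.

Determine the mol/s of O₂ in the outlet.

Stoichiometric O₂ = 1.5 × 524 = 786 mol/s; O₂ fed = 786 × 2.047 = 1609 mol/s.
N₂ fed = 1609 × 79/21 = 6053 mol/s.
Fuel reacted = 0.701 × 524 → ξ = 367.3 mol/s.
Outlet (n = n₀ + ν ξ):
  CH₃OH: 524 − 1(367.3) = 156.7
  O₂: 1609 − 1.5(367.3) = 1058
  N₂: 6053 (inert)
  CO₂: 0 + 1(367.3) = 367.3
  H₂O: 0 + 2(367.3) = 734.6

1060 mol/s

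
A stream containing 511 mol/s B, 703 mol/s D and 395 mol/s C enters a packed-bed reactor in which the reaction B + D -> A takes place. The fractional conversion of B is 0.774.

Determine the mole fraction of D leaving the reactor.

0.253

B reacted = 0.774 × 511 = 395.5 mol/s; ν_B = −1, so ξ = 395.5/1 = 395.5 mol/s.
Outlet amounts (n = n₀ + ν ξ):
  B: 511 − 1(395.5) = 115.5
  D: 703 − 1(395.5) = 307.5
  A: 0 + 1(395.5) = 395.5
  C: 395 (inert)
Total out = 1213 mol/s; y_D = 307.5 / 1213 = 0.2534.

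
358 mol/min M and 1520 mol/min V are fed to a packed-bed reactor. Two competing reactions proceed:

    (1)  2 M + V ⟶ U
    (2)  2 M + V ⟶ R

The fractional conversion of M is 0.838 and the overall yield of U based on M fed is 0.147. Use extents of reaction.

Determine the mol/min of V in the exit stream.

Yield of U: 1ξ₁ / 358 = 0.147 → ξ₁ = 52.63 mol/min.
Conversion of M: 2ξ₁ + 2ξ₂ = 0.838 × 358 = 300 → ξ₂ = 97.38 mol/min.
Outlet amounts (n = n₀ + Σ ν·ξ):
  M: 358 − 2(52.63) − 2(97.38) = 58
  V: 1520 − 1(52.63) − 1(97.38) = 1370
  U: 0 + 1(52.63) = 52.63
  R: 0 + 1(97.38) = 97.38

1370 mol/min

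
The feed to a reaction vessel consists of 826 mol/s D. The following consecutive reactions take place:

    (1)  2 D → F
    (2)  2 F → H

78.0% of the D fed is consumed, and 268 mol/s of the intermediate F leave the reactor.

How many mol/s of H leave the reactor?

27.1 mol/s

Conversion of D: D consumed = 2ξ₁ = 0.78 × 826 → ξ₁ = 322.1 mol/s.
F balance: n_F = 0 + 1ξ₁ − 2ξ₂ = 268 → ξ₂ = (1·322.1 − 268)/2 = 27.07 mol/s.
Outlet amounts (n = n₀ + Σ ν·ξ):
  D: 826 − 2(322.1) = 181.7
  F: 0 + 1(322.1) − 2(27.07) = 268
  H: 0 + 1(27.07) = 27.07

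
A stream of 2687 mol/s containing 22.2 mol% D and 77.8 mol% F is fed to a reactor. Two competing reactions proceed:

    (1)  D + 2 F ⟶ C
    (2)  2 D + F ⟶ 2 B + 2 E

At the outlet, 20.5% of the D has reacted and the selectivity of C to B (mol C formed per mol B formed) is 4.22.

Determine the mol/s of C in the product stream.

98.9 mol/s

Conversion of D: D consumed = 0.205 × 596.5 = 122.3 mol/s = 1ξ₁ + 2ξ₂.
Selectivity: 1ξ₁ / (2ξ₂) = 4.22 → ξ₁ = 8.44 ξ₂.
Substitute: (1·8.44 + 2) ξ₂ = 122.3 → ξ₂ = 11.71 mol/s, ξ₁ = 98.86 mol/s.
Outlet amounts (n = n₀ + Σ ν·ξ):
  D: 596.5 − 1(98.86) − 2(11.71) = 474.2
  F: 2090 − 2(98.86) − 1(11.71) = 1881
  C: 0 + 1(98.86) = 98.86
  B: 0 + 2(11.71) = 23.43
  E: 0 + 2(11.71) = 23.43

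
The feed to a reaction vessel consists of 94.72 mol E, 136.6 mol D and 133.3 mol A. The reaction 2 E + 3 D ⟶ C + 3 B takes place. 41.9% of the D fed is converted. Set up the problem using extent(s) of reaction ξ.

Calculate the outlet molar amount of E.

D reacted = 0.419 × 136.6 = 57.24 mol; ν_D = −3, so ξ = 57.24/3 = 19.08 mol.
Outlet amounts (n = n₀ + ν ξ):
  E: 94.72 − 2(19.08) = 56.56
  D: 136.6 − 3(19.08) = 79.36
  C: 0 + 1(19.08) = 19.08
  B: 0 + 3(19.08) = 57.24
  A: 133.3 (inert)

56.6 mol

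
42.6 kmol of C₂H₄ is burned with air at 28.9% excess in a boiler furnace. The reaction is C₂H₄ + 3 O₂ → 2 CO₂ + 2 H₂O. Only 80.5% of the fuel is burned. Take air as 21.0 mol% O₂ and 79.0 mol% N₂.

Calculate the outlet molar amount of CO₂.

68.6 kmol

Stoichiometric O₂ = 3 × 42.6 = 127.8 kmol; O₂ fed = 127.8 × 1.289 = 164.7 kmol.
N₂ fed = 164.7 × 79/21 = 619.7 kmol.
Fuel reacted = 0.805 × 42.6 → ξ = 34.29 kmol.
Outlet (n = n₀ + ν ξ):
  C₂H₄: 42.6 − 1(34.29) = 8.307
  O₂: 164.7 − 3(34.29) = 61.86
  N₂: 619.7 (inert)
  CO₂: 0 + 2(34.29) = 68.59
  H₂O: 0 + 2(34.29) = 68.59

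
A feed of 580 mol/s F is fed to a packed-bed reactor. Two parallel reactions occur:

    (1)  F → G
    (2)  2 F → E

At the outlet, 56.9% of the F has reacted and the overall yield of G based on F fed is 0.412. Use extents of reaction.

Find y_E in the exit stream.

0.0852

Yield of G: 1ξ₁ / 580 = 0.412 → ξ₁ = 239 mol/s.
Conversion of F: 1ξ₁ + 2ξ₂ = 0.569 × 580 = 330 → ξ₂ = 45.53 mol/s.
Outlet amounts (n = n₀ + Σ ν·ξ):
  F: 580 − 1(239) − 2(45.53) = 250
  G: 0 + 1(239) = 239
  E: 0 + 1(45.53) = 45.53
Total out = 534.5 mol/s; y_E = 45.53 / 534.5 = 0.08519.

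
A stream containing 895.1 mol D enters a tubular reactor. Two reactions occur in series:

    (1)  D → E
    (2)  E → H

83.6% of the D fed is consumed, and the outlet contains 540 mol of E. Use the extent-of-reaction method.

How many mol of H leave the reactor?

208 mol

Conversion of D: D consumed = 1ξ₁ = 0.836 × 895.1 → ξ₁ = 748.3 mol.
E balance: n_E = 0 + 1ξ₁ − 1ξ₂ = 540 → ξ₂ = (1·748.3 − 540)/1 = 208.3 mol.
Outlet amounts (n = n₀ + Σ ν·ξ):
  D: 895.1 − 1(748.3) = 146.8
  E: 0 + 1(748.3) − 1(208.3) = 540
  H: 0 + 1(208.3) = 208.3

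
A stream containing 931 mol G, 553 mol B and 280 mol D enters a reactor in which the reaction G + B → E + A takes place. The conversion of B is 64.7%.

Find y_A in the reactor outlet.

0.203

B reacted = 0.647 × 553 = 357.8 mol; ν_B = −1, so ξ = 357.8/1 = 357.8 mol.
Outlet amounts (n = n₀ + ν ξ):
  G: 931 − 1(357.8) = 573.2
  B: 553 − 1(357.8) = 195.2
  E: 0 + 1(357.8) = 357.8
  A: 0 + 1(357.8) = 357.8
  D: 280 (inert)
Total out = 1764 mol; y_A = 357.8 / 1764 = 0.2028.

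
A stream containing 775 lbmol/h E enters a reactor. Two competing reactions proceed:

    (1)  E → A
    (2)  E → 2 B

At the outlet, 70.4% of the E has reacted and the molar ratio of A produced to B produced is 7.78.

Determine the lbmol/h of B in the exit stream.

65.9 lbmol/h

Conversion of E: E consumed = 0.704 × 775 = 545.6 lbmol/h = 1ξ₁ + 1ξ₂.
Selectivity: 1ξ₁ / (2ξ₂) = 7.78 → ξ₁ = 15.56 ξ₂.
Substitute: (1·15.56 + 1) ξ₂ = 545.6 → ξ₂ = 32.95 lbmol/h, ξ₁ = 512.7 lbmol/h.
Outlet amounts (n = n₀ + Σ ν·ξ):
  E: 775 − 1(512.7) − 1(32.95) = 229.4
  A: 0 + 1(512.7) = 512.7
  B: 0 + 2(32.95) = 65.89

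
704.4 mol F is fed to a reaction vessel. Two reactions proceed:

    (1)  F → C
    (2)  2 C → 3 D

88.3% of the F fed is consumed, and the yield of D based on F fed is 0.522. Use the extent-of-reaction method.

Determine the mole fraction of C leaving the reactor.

0.456

Conversion of F: F consumed = 1ξ₁ = 0.883 × 704.4 → ξ₁ = 622 mol.
Yield of D: 3ξ₂ / 704.4 = 0.522 → ξ₂ = 122.6 mol.
Outlet amounts (n = n₀ + Σ ν·ξ):
  F: 704.4 − 1(622) = 82.41
  C: 0 + 1(622) − 2(122.6) = 376.9
  D: 0 + 3(122.6) = 367.7
Total out = 827 mol; y_C = 376.9 / 827 = 0.4557.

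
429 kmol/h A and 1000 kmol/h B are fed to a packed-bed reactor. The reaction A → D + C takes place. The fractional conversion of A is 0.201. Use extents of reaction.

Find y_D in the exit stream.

A reacted = 0.201 × 429 = 86.23 kmol/h; ν_A = −1, so ξ = 86.23/1 = 86.23 kmol/h.
Outlet amounts (n = n₀ + ν ξ):
  A: 429 − 1(86.23) = 342.8
  D: 0 + 1(86.23) = 86.23
  C: 0 + 1(86.23) = 86.23
  B: 1000 (inert)
Total out = 1515 kmol/h; y_D = 86.23 / 1515 = 0.05691.

0.0569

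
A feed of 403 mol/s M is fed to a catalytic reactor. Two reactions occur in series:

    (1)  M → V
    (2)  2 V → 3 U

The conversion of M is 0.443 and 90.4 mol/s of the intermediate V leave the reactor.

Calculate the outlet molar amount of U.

Conversion of M: M consumed = 1ξ₁ = 0.443 × 403 → ξ₁ = 178.5 mol/s.
V balance: n_V = 0 + 1ξ₁ − 2ξ₂ = 90.4 → ξ₂ = (1·178.5 − 90.4)/2 = 44.06 mol/s.
Outlet amounts (n = n₀ + Σ ν·ξ):
  M: 403 − 1(178.5) = 224.5
  V: 0 + 1(178.5) − 2(44.06) = 90.4
  U: 0 + 3(44.06) = 132.2

132 mol/s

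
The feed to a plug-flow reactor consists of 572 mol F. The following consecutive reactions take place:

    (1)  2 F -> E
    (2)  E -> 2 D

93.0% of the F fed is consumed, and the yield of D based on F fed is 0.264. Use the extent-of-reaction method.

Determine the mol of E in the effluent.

190 mol

Conversion of F: F consumed = 2ξ₁ = 0.93 × 572 → ξ₁ = 266 mol.
Yield of D: 2ξ₂ / 572 = 0.264 → ξ₂ = 75.5 mol.
Outlet amounts (n = n₀ + Σ ν·ξ):
  F: 572 − 2(266) = 40.04
  E: 0 + 1(266) − 1(75.5) = 190.5
  D: 0 + 2(75.5) = 151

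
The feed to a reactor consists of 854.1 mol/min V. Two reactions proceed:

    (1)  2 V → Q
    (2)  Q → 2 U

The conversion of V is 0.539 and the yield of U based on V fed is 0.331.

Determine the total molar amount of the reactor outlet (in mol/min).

765 mol/min

Conversion of V: V consumed = 2ξ₁ = 0.539 × 854.1 → ξ₁ = 230.2 mol/min.
Yield of U: 2ξ₂ / 854.1 = 0.331 → ξ₂ = 141.4 mol/min.
Outlet amounts (n = n₀ + Σ ν·ξ):
  V: 854.1 − 2(230.2) = 393.7
  Q: 0 + 1(230.2) − 1(141.4) = 88.83
  U: 0 + 2(141.4) = 282.7
Total out = 393.7 + 88.83 + 282.7 = 765.3 mol/min.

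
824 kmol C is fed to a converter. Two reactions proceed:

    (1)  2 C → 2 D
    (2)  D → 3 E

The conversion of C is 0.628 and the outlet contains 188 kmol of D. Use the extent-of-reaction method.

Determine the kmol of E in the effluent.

988 kmol

Conversion of C: C consumed = 2ξ₁ = 0.628 × 824 → ξ₁ = 258.7 kmol.
D balance: n_D = 0 + 2ξ₁ − 1ξ₂ = 188 → ξ₂ = (2·258.7 − 188)/1 = 329.5 kmol.
Outlet amounts (n = n₀ + Σ ν·ξ):
  C: 824 − 2(258.7) = 306.5
  D: 0 + 2(258.7) − 1(329.5) = 188
  E: 0 + 3(329.5) = 988.4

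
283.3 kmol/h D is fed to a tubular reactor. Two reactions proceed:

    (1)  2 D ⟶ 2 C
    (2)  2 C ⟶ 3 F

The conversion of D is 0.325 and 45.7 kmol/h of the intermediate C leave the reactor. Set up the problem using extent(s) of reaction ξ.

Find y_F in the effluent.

0.227

Conversion of D: D consumed = 2ξ₁ = 0.325 × 283.3 → ξ₁ = 46.04 kmol/h.
C balance: n_C = 0 + 2ξ₁ − 2ξ₂ = 45.7 → ξ₂ = (2·46.04 − 45.7)/2 = 23.19 kmol/h.
Outlet amounts (n = n₀ + Σ ν·ξ):
  D: 283.3 − 2(46.04) = 191.2
  C: 0 + 2(46.04) − 2(23.19) = 45.7
  F: 0 + 3(23.19) = 69.56
Total out = 306.5 kmol/h; y_F = 69.56 / 306.5 = 0.227.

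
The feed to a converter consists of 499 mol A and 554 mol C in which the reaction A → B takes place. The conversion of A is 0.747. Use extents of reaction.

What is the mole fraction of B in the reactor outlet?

0.354

A reacted = 0.747 × 499 = 372.8 mol; ν_A = −1, so ξ = 372.8/1 = 372.8 mol.
Outlet amounts (n = n₀ + ν ξ):
  A: 499 − 1(372.8) = 126.2
  B: 0 + 1(372.8) = 372.8
  C: 554 (inert)
Total out = 1053 mol; y_B = 372.8 / 1053 = 0.354.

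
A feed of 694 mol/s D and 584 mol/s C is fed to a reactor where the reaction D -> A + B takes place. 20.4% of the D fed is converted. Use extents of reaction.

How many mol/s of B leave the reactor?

142 mol/s

D reacted = 0.204 × 694 = 141.6 mol/s; ν_D = −1, so ξ = 141.6/1 = 141.6 mol/s.
Outlet amounts (n = n₀ + ν ξ):
  D: 694 − 1(141.6) = 552.4
  A: 0 + 1(141.6) = 141.6
  B: 0 + 1(141.6) = 141.6
  C: 584 (inert)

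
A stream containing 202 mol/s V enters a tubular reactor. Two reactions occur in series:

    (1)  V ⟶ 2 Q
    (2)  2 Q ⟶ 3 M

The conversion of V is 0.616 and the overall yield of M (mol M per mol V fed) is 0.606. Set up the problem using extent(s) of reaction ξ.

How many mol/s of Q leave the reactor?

167 mol/s

Conversion of V: V consumed = 1ξ₁ = 0.616 × 202 → ξ₁ = 124.4 mol/s.
Yield of M: 3ξ₂ / 202 = 0.606 → ξ₂ = 40.8 mol/s.
Outlet amounts (n = n₀ + Σ ν·ξ):
  V: 202 − 1(124.4) = 77.57
  Q: 0 + 2(124.4) − 2(40.8) = 167.3
  M: 0 + 3(40.8) = 122.4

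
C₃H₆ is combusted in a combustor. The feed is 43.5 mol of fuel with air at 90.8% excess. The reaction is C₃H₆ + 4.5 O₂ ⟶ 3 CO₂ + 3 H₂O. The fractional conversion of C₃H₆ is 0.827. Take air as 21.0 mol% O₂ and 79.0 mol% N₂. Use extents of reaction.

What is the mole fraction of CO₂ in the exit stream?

0.0587

Stoichiometric O₂ = 4.5 × 43.5 = 195.8 mol; O₂ fed = 195.8 × 1.908 = 373.5 mol.
N₂ fed = 373.5 × 79/21 = 1405 mol.
Fuel reacted = 0.827 × 43.5 → ξ = 35.97 mol.
Outlet (n = n₀ + ν ξ):
  C₃H₆: 43.5 − 1(35.97) = 7.526
  O₂: 373.5 − 4.5(35.97) = 211.6
  N₂: 1405 (inert)
  CO₂: 0 + 3(35.97) = 107.9
  H₂O: 0 + 3(35.97) = 107.9
Total out = 1840 mol; y_CO₂ = 107.9 / 1840 = 0.05865.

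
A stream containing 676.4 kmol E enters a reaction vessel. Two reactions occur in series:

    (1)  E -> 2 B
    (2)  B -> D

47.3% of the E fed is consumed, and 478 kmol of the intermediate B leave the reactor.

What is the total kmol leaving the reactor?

996 kmol

Conversion of E: E consumed = 1ξ₁ = 0.473 × 676.4 → ξ₁ = 319.9 kmol.
B balance: n_B = 0 + 2ξ₁ − 1ξ₂ = 478 → ξ₂ = (2·319.9 − 478)/1 = 161.9 kmol.
Outlet amounts (n = n₀ + Σ ν·ξ):
  E: 676.4 − 1(319.9) = 356.5
  B: 0 + 2(319.9) − 1(161.9) = 478
  D: 0 + 1(161.9) = 161.9
Total out = 356.5 + 478 + 161.9 = 996.3 kmol.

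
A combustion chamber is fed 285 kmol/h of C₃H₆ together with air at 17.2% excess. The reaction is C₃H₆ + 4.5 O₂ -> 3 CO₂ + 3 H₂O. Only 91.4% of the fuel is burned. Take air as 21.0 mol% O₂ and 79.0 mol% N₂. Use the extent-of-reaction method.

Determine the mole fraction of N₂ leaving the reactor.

0.747

Stoichiometric O₂ = 4.5 × 285 = 1282 kmol/h; O₂ fed = 1282 × 1.172 = 1503 kmol/h.
N₂ fed = 1503 × 79/21 = 5654 kmol/h.
Fuel reacted = 0.914 × 285 → ξ = 260.5 kmol/h.
Outlet (n = n₀ + ν ξ):
  C₃H₆: 285 − 1(260.5) = 24.51
  O₂: 1503 − 4.5(260.5) = 330.9
  N₂: 5654 (inert)
  CO₂: 0 + 3(260.5) = 781.5
  H₂O: 0 + 3(260.5) = 781.5
Total out = 7573 kmol/h; y_N₂ = 5654 / 7573 = 0.7467.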